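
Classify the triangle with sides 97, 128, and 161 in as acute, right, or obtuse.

obtuse

Compare the square of the longest side to the sum of squares of the other two: 97² + 128² = 25793 < 25921 = 161².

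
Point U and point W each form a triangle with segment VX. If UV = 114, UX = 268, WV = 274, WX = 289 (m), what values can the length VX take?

154 < VX < 382

From triangle UVX: |114 − 268| < VX < 114 + 268, i.e. 154 < VX < 382.
From triangle WVX: 15 < VX < 563.
Both must hold, so VX lies in the intersection.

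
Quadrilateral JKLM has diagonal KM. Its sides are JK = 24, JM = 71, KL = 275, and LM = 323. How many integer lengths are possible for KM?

From triangle JKM: 47 < KM < 95.
From triangle LKM: 48 < KM < 598.
Intersection: 48 < KM < 95, so integers 49 through 94: 46 values.

46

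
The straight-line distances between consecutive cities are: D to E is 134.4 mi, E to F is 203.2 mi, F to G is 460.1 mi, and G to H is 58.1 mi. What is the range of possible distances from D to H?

The maximum is all hops collinear in one direction: 134.4 + 203.2 + 460.1 + 58.1 = 855.8.
The longest hop is 460.1; the others sum to 395.7. Folding the others back against it leaves at least 460.1 − 395.7 = 64.4.

64.4 ≤ DH ≤ 855.8 mi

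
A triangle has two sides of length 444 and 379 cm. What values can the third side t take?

65 < t < 823 (cm)

By the triangle inequality, t must be less than 444 + 379 = 823 and greater than |444 − 379| = 65.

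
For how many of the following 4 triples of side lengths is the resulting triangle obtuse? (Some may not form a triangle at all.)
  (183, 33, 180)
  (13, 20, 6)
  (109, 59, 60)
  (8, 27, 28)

1

(183,33,180): 33²+180² = 33489 = 183² → right
(13,20,6): 6+13 ≤ 20, not a triangle
(109,59,60): 59²+60² = 7081 < 11881 = 109² → obtuse
(8,27,28): 8²+27² = 793 > 784 = 28² → acute
1 of the 4 is obtuse.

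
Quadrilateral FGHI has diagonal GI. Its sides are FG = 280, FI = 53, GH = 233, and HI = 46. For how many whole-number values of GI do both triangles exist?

51

From triangle FGI: 227 < GI < 333.
From triangle HGI: 187 < GI < 279.
Intersection: 227 < GI < 279, so integers 228 through 278: 51 values.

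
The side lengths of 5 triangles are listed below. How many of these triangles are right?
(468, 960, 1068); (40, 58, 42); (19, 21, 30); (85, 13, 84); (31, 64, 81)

(468,960,1068): 468²+960² = 1140624 = 1068² → right
(40,58,42): 40²+42² = 3364 = 58² → right
(19,21,30): 19²+21² = 802 < 900 = 30² → obtuse
(85,13,84): 13²+84² = 7225 = 85² → right
(31,64,81): 31²+64² = 5057 < 6561 = 81² → obtuse
3 of the 5 are right.

3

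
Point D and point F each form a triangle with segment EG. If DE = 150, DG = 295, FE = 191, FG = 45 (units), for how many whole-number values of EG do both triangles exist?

89

From triangle DEG: 145 < EG < 445.
From triangle FEG: 146 < EG < 236.
Intersection: 146 < EG < 236, so integers 147 through 235: 89 values.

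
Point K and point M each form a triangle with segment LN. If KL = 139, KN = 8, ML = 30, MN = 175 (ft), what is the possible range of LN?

145 < LN < 147

From triangle KLN: |139 − 8| < LN < 139 + 8, i.e. 131 < LN < 147.
From triangle MLN: 145 < LN < 205.
Both must hold, so LN lies in the intersection.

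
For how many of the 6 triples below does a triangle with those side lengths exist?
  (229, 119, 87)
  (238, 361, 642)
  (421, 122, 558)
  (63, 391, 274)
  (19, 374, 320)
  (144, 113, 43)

1

(87,119,229): 87+119 ≤ 229 → not valid
(238,361,642): 238+361 ≤ 642 → not valid
(122,421,558): 122+421 ≤ 558 → not valid
(63,274,391): 63+274 ≤ 391 → not valid
(19,320,374): 19+320 ≤ 374 → not valid
(43,113,144): 43+113 > 144 → valid
1 of the 6 triples forms a triangle.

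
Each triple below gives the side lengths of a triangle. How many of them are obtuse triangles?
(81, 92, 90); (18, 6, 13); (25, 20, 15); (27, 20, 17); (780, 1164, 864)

2

(81,92,90): 81²+90² = 14661 > 8464 = 92² → acute
(18,6,13): 6²+13² = 205 < 324 = 18² → obtuse
(25,20,15): 15²+20² = 625 = 25² → right
(27,20,17): 17²+20² = 689 < 729 = 27² → obtuse
(780,1164,864): 780²+864² = 1354896 = 1164² → right
2 of the 5 are obtuse.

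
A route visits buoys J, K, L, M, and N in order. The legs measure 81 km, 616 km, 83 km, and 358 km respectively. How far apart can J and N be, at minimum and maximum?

94 ≤ JN ≤ 1138 km

The maximum is all hops collinear in one direction: 81 + 616 + 83 + 358 = 1138.
The longest hop is 616; the others sum to 522. Folding the others back against it leaves at least 616 − 522 = 94.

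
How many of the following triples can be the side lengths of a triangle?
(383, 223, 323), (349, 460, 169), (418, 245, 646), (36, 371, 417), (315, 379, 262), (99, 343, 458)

4

(223,323,383): 223+323 > 383 → valid
(169,349,460): 169+349 > 460 → valid
(245,418,646): 245+418 > 646 → valid
(36,371,417): 36+371 ≤ 417 → not valid
(262,315,379): 262+315 > 379 → valid
(99,343,458): 99+343 ≤ 458 → not valid
4 of the 6 triples form a triangle.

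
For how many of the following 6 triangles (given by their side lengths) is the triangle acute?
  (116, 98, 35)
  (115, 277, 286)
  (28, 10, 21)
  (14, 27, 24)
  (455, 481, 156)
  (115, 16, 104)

(116,98,35): 35²+98² = 10829 < 13456 = 116² → obtuse
(115,277,286): 115²+277² = 89954 > 81796 = 286² → acute
(28,10,21): 10²+21² = 541 < 784 = 28² → obtuse
(14,27,24): 14²+24² = 772 > 729 = 27² → acute
(455,481,156): 156²+455² = 231361 = 481² → right
(115,16,104): 16²+104² = 11072 < 13225 = 115² → obtuse
2 of the 6 are acute.

2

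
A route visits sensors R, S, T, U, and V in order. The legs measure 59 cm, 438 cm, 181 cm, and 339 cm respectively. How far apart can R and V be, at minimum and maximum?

The maximum is all hops collinear in one direction: 59 + 438 + 181 + 339 = 1017.
The longest hop is 438; the others sum to 579. Since 438 ≤ 579, the path can fold back on itself completely, so the minimum distance is 0.

0 ≤ RV ≤ 1017 cm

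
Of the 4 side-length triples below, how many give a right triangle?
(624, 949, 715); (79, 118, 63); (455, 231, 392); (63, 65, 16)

(624,949,715): 624²+715² = 900601 = 949² → right
(79,118,63): 63²+79² = 10210 < 13924 = 118² → obtuse
(455,231,392): 231²+392² = 207025 = 455² → right
(63,65,16): 16²+63² = 4225 = 65² → right
3 of the 4 are right.

3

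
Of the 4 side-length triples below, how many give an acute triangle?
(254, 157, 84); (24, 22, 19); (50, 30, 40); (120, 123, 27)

1

(254,157,84): 84+157 ≤ 254, not a triangle
(24,22,19): 19²+22² = 845 > 576 = 24² → acute
(50,30,40): 30²+40² = 2500 = 50² → right
(120,123,27): 27²+120² = 15129 = 123² → right
1 of the 4 is acute.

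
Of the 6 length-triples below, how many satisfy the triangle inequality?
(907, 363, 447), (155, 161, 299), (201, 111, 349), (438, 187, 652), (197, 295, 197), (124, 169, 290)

3

(363,447,907): 363+447 ≤ 907 → not valid
(155,161,299): 155+161 > 299 → valid
(111,201,349): 111+201 ≤ 349 → not valid
(187,438,652): 187+438 ≤ 652 → not valid
(197,197,295): 197+197 > 295 → valid
(124,169,290): 124+169 > 290 → valid
3 of the 6 triples form a triangle.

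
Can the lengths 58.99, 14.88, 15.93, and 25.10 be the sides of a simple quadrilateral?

No

For a quadrilateral, each side must be shorter than the sum of the others.
Here the longest side is 58.99, but the remaining 3 sides sum to only 55.91.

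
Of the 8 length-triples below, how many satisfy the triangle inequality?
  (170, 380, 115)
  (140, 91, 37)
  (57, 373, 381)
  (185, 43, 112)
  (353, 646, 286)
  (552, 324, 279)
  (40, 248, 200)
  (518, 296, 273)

3

(115,170,380): 115+170 ≤ 380 → not valid
(37,91,140): 37+91 ≤ 140 → not valid
(57,373,381): 57+373 > 381 → valid
(43,112,185): 43+112 ≤ 185 → not valid
(286,353,646): 286+353 ≤ 646 → not valid
(279,324,552): 279+324 > 552 → valid
(40,200,248): 40+200 ≤ 248 → not valid
(273,296,518): 273+296 > 518 → valid
3 of the 8 triples form a triangle.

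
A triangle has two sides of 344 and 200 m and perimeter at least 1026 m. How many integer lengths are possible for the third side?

62

Triangle inequality: 144 < x < 544. Perimeter ≥ 1026 gives x ≥ 1026 − 344 − 200 = 482.
So 482 ≤ x < 544; integers 482 through 543: 62 values.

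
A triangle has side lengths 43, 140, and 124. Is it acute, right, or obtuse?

Compare the square of the longest side to the sum of squares of the other two: 43² + 124² = 17225 < 19600 = 140².

obtuse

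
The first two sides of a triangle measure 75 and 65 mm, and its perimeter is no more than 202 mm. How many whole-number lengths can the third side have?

52

Triangle inequality: 10 < x < 140. Perimeter ≤ 202 gives x ≤ 202 − 75 − 65 = 62.
So 10 < x ≤ 62; integers 11 through 62: 52 values.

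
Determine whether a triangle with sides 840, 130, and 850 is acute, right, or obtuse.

right

Compare the square of the longest side to the sum of squares of the other two: 130² + 840² = 722500 = 850².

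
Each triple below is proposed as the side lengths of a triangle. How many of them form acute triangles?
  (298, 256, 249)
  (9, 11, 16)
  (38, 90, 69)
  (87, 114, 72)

(298,256,249): 249²+256² = 127537 > 88804 = 298² → acute
(9,11,16): 9²+11² = 202 < 256 = 16² → obtuse
(38,90,69): 38²+69² = 6205 < 8100 = 90² → obtuse
(87,114,72): 72²+87² = 12753 < 12996 = 114² → obtuse
1 of the 4 is acute.

1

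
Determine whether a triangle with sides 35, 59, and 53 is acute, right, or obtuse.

acute

Compare the square of the longest side to the sum of squares of the other two: 35² + 53² = 4034 > 3481 = 59².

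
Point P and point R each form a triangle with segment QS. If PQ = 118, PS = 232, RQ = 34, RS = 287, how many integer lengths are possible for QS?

From triangle PQS: 114 < QS < 350.
From triangle RQS: 253 < QS < 321.
Intersection: 253 < QS < 321, so integers 254 through 320: 67 values.

67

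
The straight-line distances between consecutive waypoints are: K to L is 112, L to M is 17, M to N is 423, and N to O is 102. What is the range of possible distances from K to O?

192 ≤ KO ≤ 654

The maximum is all hops collinear in one direction: 112 + 17 + 423 + 102 = 654.
The longest hop is 423; the others sum to 231. Folding the others back against it leaves at least 423 − 231 = 192.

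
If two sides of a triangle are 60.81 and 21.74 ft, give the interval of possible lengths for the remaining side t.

39.07 < t < 82.55 (ft)

By the triangle inequality, t must be less than 60.81 + 21.74 = 82.55 and greater than |60.81 − 21.74| = 39.07.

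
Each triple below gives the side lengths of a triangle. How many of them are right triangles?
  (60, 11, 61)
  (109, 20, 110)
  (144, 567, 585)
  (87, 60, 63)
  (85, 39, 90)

(60,11,61): 11²+60² = 3721 = 61² → right
(109,20,110): 20²+109² = 12281 > 12100 = 110² → acute
(144,567,585): 144²+567² = 342225 = 585² → right
(87,60,63): 60²+63² = 7569 = 87² → right
(85,39,90): 39²+85² = 8746 > 8100 = 90² → acute
3 of the 5 are right.

3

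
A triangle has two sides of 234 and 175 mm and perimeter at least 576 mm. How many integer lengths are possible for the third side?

Triangle inequality: 59 < x < 409. Perimeter ≥ 576 gives x ≥ 576 − 234 − 175 = 167.
So 167 ≤ x < 409; integers 167 through 408: 242 values.

242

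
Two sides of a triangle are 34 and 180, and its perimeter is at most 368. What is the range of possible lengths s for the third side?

Triangle inequality alone gives 146 < s < 214.
The perimeter condition gives s ≤ 368 − 34 − 180 = 154.
Intersecting the two: 146 < s ≤ 154.

146 < s ≤ 154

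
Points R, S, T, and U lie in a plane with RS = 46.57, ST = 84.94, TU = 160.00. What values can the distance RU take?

28.49 ≤ RU ≤ 291.51

The maximum is all hops collinear in one direction: 46.57 + 84.94 + 160.00 = 291.51.
The longest hop is 160.00; the others sum to 131.51. Folding the others back against it leaves at least 160.00 − 131.51 = 28.49.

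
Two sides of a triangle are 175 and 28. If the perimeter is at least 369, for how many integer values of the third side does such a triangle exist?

Triangle inequality: 147 < x < 203. Perimeter ≥ 369 gives x ≥ 369 − 175 − 28 = 166.
So 166 ≤ x < 203; integers 166 through 202: 37 values.

37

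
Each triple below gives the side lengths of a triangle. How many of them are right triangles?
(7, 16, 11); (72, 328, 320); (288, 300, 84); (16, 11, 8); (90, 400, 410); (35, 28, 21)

4

(7,16,11): 7²+11² = 170 < 256 = 16² → obtuse
(72,328,320): 72²+320² = 107584 = 328² → right
(288,300,84): 84²+288² = 90000 = 300² → right
(16,11,8): 8²+11² = 185 < 256 = 16² → obtuse
(90,400,410): 90²+400² = 168100 = 410² → right
(35,28,21): 21²+28² = 1225 = 35² → right
4 of the 6 are right.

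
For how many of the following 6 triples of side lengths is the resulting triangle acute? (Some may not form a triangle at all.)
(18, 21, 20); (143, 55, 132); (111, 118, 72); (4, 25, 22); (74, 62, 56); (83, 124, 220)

(18,21,20): 18²+20² = 724 > 441 = 21² → acute
(143,55,132): 55²+132² = 20449 = 143² → right
(111,118,72): 72²+111² = 17505 > 13924 = 118² → acute
(4,25,22): 4²+22² = 500 < 625 = 25² → obtuse
(74,62,56): 56²+62² = 6980 > 5476 = 74² → acute
(83,124,220): 83+124 ≤ 220, not a triangle
3 of the 6 are acute.

3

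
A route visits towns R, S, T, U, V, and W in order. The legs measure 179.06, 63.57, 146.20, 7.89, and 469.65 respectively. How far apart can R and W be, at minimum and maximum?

72.93 ≤ RW ≤ 866.37

The maximum is all hops collinear in one direction: 179.06 + 63.57 + 146.20 + 7.89 + 469.65 = 866.37.
The longest hop is 469.65; the others sum to 396.72. Folding the others back against it leaves at least 469.65 − 396.72 = 72.93.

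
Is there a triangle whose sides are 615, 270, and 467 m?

The longest side is 615, and the other two sum to 737.
Since 737 > 615, the triangle inequality holds.

Yes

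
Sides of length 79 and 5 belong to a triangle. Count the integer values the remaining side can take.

The third side lies in the open interval (74, 84).
Integers from 75 to 83 inclusive: 83 − 75 + 1 = 9.

9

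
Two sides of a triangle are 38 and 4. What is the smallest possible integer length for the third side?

35

The third side must be strictly greater than |38 − 4| = 34.
The smallest integer above 34 is 35.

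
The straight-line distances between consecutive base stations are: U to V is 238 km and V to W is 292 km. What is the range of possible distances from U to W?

54 ≤ UW ≤ 530 km

By the triangle inequality, |238 − 292| ≤ UW ≤ 238 + 292.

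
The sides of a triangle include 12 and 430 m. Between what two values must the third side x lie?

By the triangle inequality, x must be less than 12 + 430 = 442 and greater than |12 − 430| = 418.

418 < x < 442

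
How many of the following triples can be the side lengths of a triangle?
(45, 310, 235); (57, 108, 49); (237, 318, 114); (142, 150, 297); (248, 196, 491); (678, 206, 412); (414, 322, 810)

(45,235,310): 45+235 ≤ 310 → not valid
(49,57,108): 49+57 ≤ 108 → not valid
(114,237,318): 114+237 > 318 → valid
(142,150,297): 142+150 ≤ 297 → not valid
(196,248,491): 196+248 ≤ 491 → not valid
(206,412,678): 206+412 ≤ 678 → not valid
(322,414,810): 322+414 ≤ 810 → not valid
1 of the 7 triples forms a triangle.

1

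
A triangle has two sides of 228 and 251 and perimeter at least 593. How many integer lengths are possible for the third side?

365

Triangle inequality: 23 < x < 479. Perimeter ≥ 593 gives x ≥ 593 − 228 − 251 = 114.
So 114 ≤ x < 479; integers 114 through 478: 365 values.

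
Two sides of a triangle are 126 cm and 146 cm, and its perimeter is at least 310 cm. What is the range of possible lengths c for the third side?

Triangle inequality alone gives 20 < c < 272.
The perimeter condition gives c ≥ 310 − 126 − 146 = 38.
Intersecting the two: 38 ≤ c < 272.

38 ≤ c < 272 cm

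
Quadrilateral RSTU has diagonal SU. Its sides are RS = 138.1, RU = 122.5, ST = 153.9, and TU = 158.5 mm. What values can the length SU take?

15.6 < SU < 260.6

From triangle RSU: |138.1 − 122.5| < SU < 138.1 + 122.5, i.e. 15.6 < SU < 260.6.
From triangle TSU: 4.6 < SU < 312.4.
Both must hold, so SU lies in the intersection.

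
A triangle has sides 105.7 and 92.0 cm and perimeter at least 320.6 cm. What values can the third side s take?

122.9 ≤ s < 197.7

Triangle inequality alone gives 13.7 < s < 197.7.
The perimeter condition gives s ≥ 320.6 − 105.7 − 92.0 = 122.9.
Intersecting the two: 122.9 ≤ s < 197.7.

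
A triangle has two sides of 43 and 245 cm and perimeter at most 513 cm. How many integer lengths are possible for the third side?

Triangle inequality: 202 < x < 288. Perimeter ≤ 513 gives x ≤ 513 − 43 − 245 = 225.
So 202 < x ≤ 225; integers 203 through 225: 23 values.

23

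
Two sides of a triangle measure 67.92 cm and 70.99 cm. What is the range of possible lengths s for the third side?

By the triangle inequality, s must be less than 67.92 + 70.99 = 138.91 and greater than |67.92 − 70.99| = 3.07.

3.07 < s < 138.91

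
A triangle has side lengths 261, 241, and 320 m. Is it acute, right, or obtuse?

acute

Compare the square of the longest side to the sum of squares of the other two: 241² + 261² = 126202 > 102400 = 320².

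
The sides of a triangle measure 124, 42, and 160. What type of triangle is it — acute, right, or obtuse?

Compare the square of the longest side to the sum of squares of the other two: 42² + 124² = 17140 < 25600 = 160².

obtuse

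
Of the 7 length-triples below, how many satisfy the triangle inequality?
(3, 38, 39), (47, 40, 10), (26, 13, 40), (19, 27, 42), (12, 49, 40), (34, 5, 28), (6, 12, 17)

5

(3,38,39): 3+38 > 39 → valid
(10,40,47): 10+40 > 47 → valid
(13,26,40): 13+26 ≤ 40 → not valid
(19,27,42): 19+27 > 42 → valid
(12,40,49): 12+40 > 49 → valid
(5,28,34): 5+28 ≤ 34 → not valid
(6,12,17): 6+12 > 17 → valid
5 of the 7 triples form a triangle.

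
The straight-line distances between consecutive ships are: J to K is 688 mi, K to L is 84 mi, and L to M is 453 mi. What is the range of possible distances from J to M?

151 ≤ JM ≤ 1225 mi

The maximum is all hops collinear in one direction: 688 + 84 + 453 = 1225.
The longest hop is 688; the others sum to 537. Folding the others back against it leaves at least 688 − 537 = 151.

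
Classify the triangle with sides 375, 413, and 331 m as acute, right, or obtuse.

acute

Compare the square of the longest side to the sum of squares of the other two: 331² + 375² = 250186 > 170569 = 413².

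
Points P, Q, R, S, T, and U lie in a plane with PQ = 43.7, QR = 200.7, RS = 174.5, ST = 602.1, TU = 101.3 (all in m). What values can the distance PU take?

The maximum is all hops collinear in one direction: 43.7 + 200.7 + 174.5 + 602.1 + 101.3 = 1122.3.
The longest hop is 602.1; the others sum to 520.2. Folding the others back against it leaves at least 602.1 − 520.2 = 81.9.

81.9 ≤ PU ≤ 1122.3 m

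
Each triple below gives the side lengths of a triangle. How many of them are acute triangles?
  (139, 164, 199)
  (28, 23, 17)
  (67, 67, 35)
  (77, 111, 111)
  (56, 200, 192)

(139,164,199): 139²+164² = 46217 > 39601 = 199² → acute
(28,23,17): 17²+23² = 818 > 784 = 28² → acute
(67,67,35): 35²+67² = 5714 > 4489 = 67² → acute
(77,111,111): 77²+111² = 18250 > 12321 = 111² → acute
(56,200,192): 56²+192² = 40000 = 200² → right
4 of the 5 are acute.

4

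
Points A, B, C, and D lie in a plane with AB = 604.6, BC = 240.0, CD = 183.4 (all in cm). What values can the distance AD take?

181.2 ≤ AD ≤ 1028.0 cm

The maximum is all hops collinear in one direction: 604.6 + 240.0 + 183.4 = 1028.0.
The longest hop is 604.6; the others sum to 423.4. Folding the others back against it leaves at least 604.6 − 423.4 = 181.2.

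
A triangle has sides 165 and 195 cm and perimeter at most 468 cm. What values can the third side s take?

30 < s ≤ 108 cm

Triangle inequality alone gives 30 < s < 360.
The perimeter condition gives s ≤ 468 − 165 − 195 = 108.
Intersecting the two: 30 < s ≤ 108.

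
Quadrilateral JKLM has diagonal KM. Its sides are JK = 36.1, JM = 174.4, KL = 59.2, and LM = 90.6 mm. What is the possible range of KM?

From triangle JKM: |36.1 − 174.4| < KM < 36.1 + 174.4, i.e. 138.3 < KM < 210.5.
From triangle LKM: 31.4 < KM < 149.8.
Both must hold, so KM lies in the intersection.

138.3 < KM < 149.8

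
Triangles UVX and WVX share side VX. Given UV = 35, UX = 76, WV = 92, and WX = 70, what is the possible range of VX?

41 < VX < 111

From triangle UVX: |35 − 76| < VX < 35 + 76, i.e. 41 < VX < 111.
From triangle WVX: 22 < VX < 162.
Both must hold, so VX lies in the intersection.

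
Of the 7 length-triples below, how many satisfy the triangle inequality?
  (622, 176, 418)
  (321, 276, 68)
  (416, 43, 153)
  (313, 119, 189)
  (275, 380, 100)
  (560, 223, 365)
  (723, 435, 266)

(176,418,622): 176+418 ≤ 622 → not valid
(68,276,321): 68+276 > 321 → valid
(43,153,416): 43+153 ≤ 416 → not valid
(119,189,313): 119+189 ≤ 313 → not valid
(100,275,380): 100+275 ≤ 380 → not valid
(223,365,560): 223+365 > 560 → valid
(266,435,723): 266+435 ≤ 723 → not valid
2 of the 7 triples form a triangle.

2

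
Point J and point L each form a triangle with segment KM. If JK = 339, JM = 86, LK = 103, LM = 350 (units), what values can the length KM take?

253 < KM < 425

From triangle JKM: |339 − 86| < KM < 339 + 86, i.e. 253 < KM < 425.
From triangle LKM: 247 < KM < 453.
Both must hold, so KM lies in the intersection.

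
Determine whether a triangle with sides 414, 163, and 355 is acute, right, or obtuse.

obtuse

Compare the square of the longest side to the sum of squares of the other two: 163² + 355² = 152594 < 171396 = 414².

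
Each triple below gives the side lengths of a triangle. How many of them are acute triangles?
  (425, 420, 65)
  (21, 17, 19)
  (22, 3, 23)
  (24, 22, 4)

(425,420,65): 65²+420² = 180625 = 425² → right
(21,17,19): 17²+19² = 650 > 441 = 21² → acute
(22,3,23): 3²+22² = 493 < 529 = 23² → obtuse
(24,22,4): 4²+22² = 500 < 576 = 24² → obtuse
1 of the 4 is acute.

1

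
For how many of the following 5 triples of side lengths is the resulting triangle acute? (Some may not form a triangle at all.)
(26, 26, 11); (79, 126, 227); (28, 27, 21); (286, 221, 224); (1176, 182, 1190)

(26,26,11): 11²+26² = 797 > 676 = 26² → acute
(79,126,227): 79+126 ≤ 227, not a triangle
(28,27,21): 21²+27² = 1170 > 784 = 28² → acute
(286,221,224): 221²+224² = 99017 > 81796 = 286² → acute
(1176,182,1190): 182²+1176² = 1416100 = 1190² → right
3 of the 5 are acute.

3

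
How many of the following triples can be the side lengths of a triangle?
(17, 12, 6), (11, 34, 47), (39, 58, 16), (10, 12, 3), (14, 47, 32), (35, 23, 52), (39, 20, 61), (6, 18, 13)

(6,12,17): 6+12 > 17 → valid
(11,34,47): 11+34 ≤ 47 → not valid
(16,39,58): 16+39 ≤ 58 → not valid
(3,10,12): 3+10 > 12 → valid
(14,32,47): 14+32 ≤ 47 → not valid
(23,35,52): 23+35 > 52 → valid
(20,39,61): 20+39 ≤ 61 → not valid
(6,13,18): 6+13 > 18 → valid
4 of the 8 triples form a triangle.

4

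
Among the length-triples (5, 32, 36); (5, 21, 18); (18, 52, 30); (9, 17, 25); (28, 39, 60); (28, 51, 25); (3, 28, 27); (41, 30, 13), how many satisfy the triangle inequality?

7

(5,32,36): 5+32 > 36 → valid
(5,18,21): 5+18 > 21 → valid
(18,30,52): 18+30 ≤ 52 → not valid
(9,17,25): 9+17 > 25 → valid
(28,39,60): 28+39 > 60 → valid
(25,28,51): 25+28 > 51 → valid
(3,27,28): 3+27 > 28 → valid
(13,30,41): 13+30 > 41 → valid
7 of the 8 triples form a triangle.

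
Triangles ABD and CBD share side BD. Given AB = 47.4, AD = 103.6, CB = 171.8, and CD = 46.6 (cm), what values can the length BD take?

From triangle ABD: |47.4 − 103.6| < BD < 47.4 + 103.6, i.e. 56.2 < BD < 151.0.
From triangle CBD: 125.2 < BD < 218.4.
Both must hold, so BD lies in the intersection.

125.2 < BD < 151.0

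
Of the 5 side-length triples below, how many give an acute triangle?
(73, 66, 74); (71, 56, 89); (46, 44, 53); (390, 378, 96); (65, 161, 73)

3

(73,66,74): 66²+73² = 9685 > 5476 = 74² → acute
(71,56,89): 56²+71² = 8177 > 7921 = 89² → acute
(46,44,53): 44²+46² = 4052 > 2809 = 53² → acute
(390,378,96): 96²+378² = 152100 = 390² → right
(65,161,73): 65+73 ≤ 161, not a triangle
3 of the 5 are acute.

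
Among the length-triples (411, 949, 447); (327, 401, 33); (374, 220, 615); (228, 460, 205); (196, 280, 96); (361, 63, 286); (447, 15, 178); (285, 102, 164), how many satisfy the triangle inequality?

(411,447,949): 411+447 ≤ 949 → not valid
(33,327,401): 33+327 ≤ 401 → not valid
(220,374,615): 220+374 ≤ 615 → not valid
(205,228,460): 205+228 ≤ 460 → not valid
(96,196,280): 96+196 > 280 → valid
(63,286,361): 63+286 ≤ 361 → not valid
(15,178,447): 15+178 ≤ 447 → not valid
(102,164,285): 102+164 ≤ 285 → not valid
1 of the 8 triples forms a triangle.

1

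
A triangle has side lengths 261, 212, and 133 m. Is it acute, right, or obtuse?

Compare the square of the longest side to the sum of squares of the other two: 133² + 212² = 62633 < 68121 = 261².

obtuse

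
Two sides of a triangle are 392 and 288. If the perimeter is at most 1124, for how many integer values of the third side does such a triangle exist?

Triangle inequality: 104 < x < 680. Perimeter ≤ 1124 gives x ≤ 1124 − 392 − 288 = 444.
So 104 < x ≤ 444; integers 105 through 444: 340 values.

340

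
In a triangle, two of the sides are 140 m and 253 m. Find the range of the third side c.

113 < c < 393

By the triangle inequality, c must be less than 140 + 253 = 393 and greater than |140 − 253| = 113.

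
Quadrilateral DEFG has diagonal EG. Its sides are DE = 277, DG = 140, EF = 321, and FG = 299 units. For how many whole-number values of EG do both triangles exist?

From triangle DEG: 137 < EG < 417.
From triangle FEG: 22 < EG < 620.
Intersection: 137 < EG < 417, so integers 138 through 416: 279 values.

279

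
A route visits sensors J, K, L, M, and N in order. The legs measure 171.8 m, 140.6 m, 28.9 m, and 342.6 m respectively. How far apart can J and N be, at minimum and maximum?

The maximum is all hops collinear in one direction: 171.8 + 140.6 + 28.9 + 342.6 = 683.9.
The longest hop is 342.6; the others sum to 341.3. Folding the others back against it leaves at least 342.6 − 341.3 = 1.3.

1.3 ≤ JN ≤ 683.9 m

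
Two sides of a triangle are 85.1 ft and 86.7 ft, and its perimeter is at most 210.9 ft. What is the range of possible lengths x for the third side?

1.6 < x ≤ 39.1 ft

Triangle inequality alone gives 1.6 < x < 171.8.
The perimeter condition gives x ≤ 210.9 − 85.1 − 86.7 = 39.1.
Intersecting the two: 1.6 < x ≤ 39.1.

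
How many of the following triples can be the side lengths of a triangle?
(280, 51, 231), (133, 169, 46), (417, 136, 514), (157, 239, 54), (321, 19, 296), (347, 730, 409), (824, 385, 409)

(51,231,280): 51+231 > 280 → valid
(46,133,169): 46+133 > 169 → valid
(136,417,514): 136+417 > 514 → valid
(54,157,239): 54+157 ≤ 239 → not valid
(19,296,321): 19+296 ≤ 321 → not valid
(347,409,730): 347+409 > 730 → valid
(385,409,824): 385+409 ≤ 824 → not valid
4 of the 7 triples form a triangle.

4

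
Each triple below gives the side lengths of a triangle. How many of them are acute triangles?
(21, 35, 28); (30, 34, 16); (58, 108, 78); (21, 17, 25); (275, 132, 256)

(21,35,28): 21²+28² = 1225 = 35² → right
(30,34,16): 16²+30² = 1156 = 34² → right
(58,108,78): 58²+78² = 9448 < 11664 = 108² → obtuse
(21,17,25): 17²+21² = 730 > 625 = 25² → acute
(275,132,256): 132²+256² = 82960 > 75625 = 275² → acute
2 of the 5 are acute.

2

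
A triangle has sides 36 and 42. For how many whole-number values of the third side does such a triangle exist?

The third side lies in the open interval (6, 78).
Integers from 7 to 77 inclusive: 77 − 7 + 1 = 71.

71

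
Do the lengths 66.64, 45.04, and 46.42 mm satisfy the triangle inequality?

Yes

The longest side is 66.64, and the other two sum to 91.46.
Since 91.46 > 66.64, the triangle inequality holds.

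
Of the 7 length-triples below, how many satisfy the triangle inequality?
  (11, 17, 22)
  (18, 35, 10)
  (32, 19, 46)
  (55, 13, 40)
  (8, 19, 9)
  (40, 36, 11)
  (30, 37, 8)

(11,17,22): 11+17 > 22 → valid
(10,18,35): 10+18 ≤ 35 → not valid
(19,32,46): 19+32 > 46 → valid
(13,40,55): 13+40 ≤ 55 → not valid
(8,9,19): 8+9 ≤ 19 → not valid
(11,36,40): 11+36 > 40 → valid
(8,30,37): 8+30 > 37 → valid
4 of the 7 triples form a triangle.

4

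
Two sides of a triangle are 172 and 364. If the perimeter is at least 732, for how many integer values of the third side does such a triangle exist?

Triangle inequality: 192 < x < 536. Perimeter ≥ 732 gives x ≥ 732 − 172 − 364 = 196.
So 196 ≤ x < 536; integers 196 through 535: 340 values.

340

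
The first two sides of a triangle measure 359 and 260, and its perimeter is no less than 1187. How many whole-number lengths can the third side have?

51

Triangle inequality: 99 < x < 619. Perimeter ≥ 1187 gives x ≥ 1187 − 359 − 260 = 568.
So 568 ≤ x < 619; integers 568 through 618: 51 values.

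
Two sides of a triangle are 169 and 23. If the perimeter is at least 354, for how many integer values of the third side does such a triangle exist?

30

Triangle inequality: 146 < x < 192. Perimeter ≥ 354 gives x ≥ 354 − 169 − 23 = 162.
So 162 ≤ x < 192; integers 162 through 191: 30 values.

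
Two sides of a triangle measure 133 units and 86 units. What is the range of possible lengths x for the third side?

47 < x < 219

By the triangle inequality, x must be less than 133 + 86 = 219 and greater than |133 − 86| = 47.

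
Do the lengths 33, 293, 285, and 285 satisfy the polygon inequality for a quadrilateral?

A quadrilateral exists iff every side is shorter than the sum of the others — equivalently, the longest side is less than the sum of the rest.
Longest side 293 < 603 (sum of the remaining 3), so yes.

Yes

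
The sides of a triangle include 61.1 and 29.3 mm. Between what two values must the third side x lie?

By the triangle inequality, x must be less than 61.1 + 29.3 = 90.4 and greater than |61.1 − 29.3| = 31.8.

31.8 < x < 90.4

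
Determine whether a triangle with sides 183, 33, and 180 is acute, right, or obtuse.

right

Compare the square of the longest side to the sum of squares of the other two: 33² + 180² = 33489 = 183².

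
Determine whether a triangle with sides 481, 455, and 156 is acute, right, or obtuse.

right

Compare the square of the longest side to the sum of squares of the other two: 156² + 455² = 231361 = 481².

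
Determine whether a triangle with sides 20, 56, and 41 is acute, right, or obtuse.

obtuse

Compare the square of the longest side to the sum of squares of the other two: 20² + 41² = 2081 < 3136 = 56².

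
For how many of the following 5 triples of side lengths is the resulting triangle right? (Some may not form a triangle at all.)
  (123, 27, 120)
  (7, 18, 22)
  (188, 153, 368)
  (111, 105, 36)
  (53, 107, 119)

(123,27,120): 27²+120² = 15129 = 123² → right
(7,18,22): 7²+18² = 373 < 484 = 22² → obtuse
(188,153,368): 153+188 ≤ 368, not a triangle
(111,105,36): 36²+105² = 12321 = 111² → right
(53,107,119): 53²+107² = 14258 > 14161 = 119² → acute
2 of the 5 are right.

2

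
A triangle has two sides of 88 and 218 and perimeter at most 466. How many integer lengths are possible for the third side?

Triangle inequality: 130 < x < 306. Perimeter ≤ 466 gives x ≤ 466 − 88 − 218 = 160.
So 130 < x ≤ 160; integers 131 through 160: 30 values.

30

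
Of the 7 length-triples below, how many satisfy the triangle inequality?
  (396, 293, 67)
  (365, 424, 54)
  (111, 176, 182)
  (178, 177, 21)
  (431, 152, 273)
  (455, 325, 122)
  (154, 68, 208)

(67,293,396): 67+293 ≤ 396 → not valid
(54,365,424): 54+365 ≤ 424 → not valid
(111,176,182): 111+176 > 182 → valid
(21,177,178): 21+177 > 178 → valid
(152,273,431): 152+273 ≤ 431 → not valid
(122,325,455): 122+325 ≤ 455 → not valid
(68,154,208): 68+154 > 208 → valid
3 of the 7 triples form a triangle.

3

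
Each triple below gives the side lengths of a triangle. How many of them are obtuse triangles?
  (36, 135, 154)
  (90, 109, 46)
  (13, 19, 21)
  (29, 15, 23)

(36,135,154): 36²+135² = 19521 < 23716 = 154² → obtuse
(90,109,46): 46²+90² = 10216 < 11881 = 109² → obtuse
(13,19,21): 13²+19² = 530 > 441 = 21² → acute
(29,15,23): 15²+23² = 754 < 841 = 29² → obtuse
3 of the 4 are obtuse.

3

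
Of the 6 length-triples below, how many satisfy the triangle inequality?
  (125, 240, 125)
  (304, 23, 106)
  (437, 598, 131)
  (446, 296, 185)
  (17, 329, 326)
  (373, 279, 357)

4

(125,125,240): 125+125 > 240 → valid
(23,106,304): 23+106 ≤ 304 → not valid
(131,437,598): 131+437 ≤ 598 → not valid
(185,296,446): 185+296 > 446 → valid
(17,326,329): 17+326 > 329 → valid
(279,357,373): 279+357 > 373 → valid
4 of the 6 triples form a triangle.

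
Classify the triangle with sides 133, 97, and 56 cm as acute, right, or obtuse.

Compare the square of the longest side to the sum of squares of the other two: 56² + 97² = 12545 < 17689 = 133².

obtuse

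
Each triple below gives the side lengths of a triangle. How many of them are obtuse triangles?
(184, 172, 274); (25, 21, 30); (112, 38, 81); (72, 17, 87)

3

(184,172,274): 172²+184² = 63440 < 75076 = 274² → obtuse
(25,21,30): 21²+25² = 1066 > 900 = 30² → acute
(112,38,81): 38²+81² = 8005 < 12544 = 112² → obtuse
(72,17,87): 17²+72² = 5473 < 7569 = 87² → obtuse
3 of the 4 are obtuse.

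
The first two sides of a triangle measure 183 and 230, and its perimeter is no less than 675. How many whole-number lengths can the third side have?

151

Triangle inequality: 47 < x < 413. Perimeter ≥ 675 gives x ≥ 675 − 183 − 230 = 262.
So 262 ≤ x < 413; integers 262 through 412: 151 values.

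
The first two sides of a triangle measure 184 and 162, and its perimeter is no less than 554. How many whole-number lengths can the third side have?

138

Triangle inequality: 22 < x < 346. Perimeter ≥ 554 gives x ≥ 554 − 184 − 162 = 208.
So 208 ≤ x < 346; integers 208 through 345: 138 values.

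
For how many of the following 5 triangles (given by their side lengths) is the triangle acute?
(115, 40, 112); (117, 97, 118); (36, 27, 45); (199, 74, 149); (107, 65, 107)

(115,40,112): 40²+112² = 14144 > 13225 = 115² → acute
(117,97,118): 97²+117² = 23098 > 13924 = 118² → acute
(36,27,45): 27²+36² = 2025 = 45² → right
(199,74,149): 74²+149² = 27677 < 39601 = 199² → obtuse
(107,65,107): 65²+107² = 15674 > 11449 = 107² → acute
3 of the 5 are acute.

3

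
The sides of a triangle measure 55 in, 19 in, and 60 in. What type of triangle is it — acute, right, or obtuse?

obtuse

Compare the square of the longest side to the sum of squares of the other two: 19² + 55² = 3386 < 3600 = 60².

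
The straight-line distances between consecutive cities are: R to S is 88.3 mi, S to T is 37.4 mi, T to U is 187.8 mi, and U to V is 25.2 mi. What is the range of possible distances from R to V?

36.9 ≤ RV ≤ 338.7 mi

The maximum is all hops collinear in one direction: 88.3 + 37.4 + 187.8 + 25.2 = 338.7.
The longest hop is 187.8; the others sum to 150.9. Folding the others back against it leaves at least 187.8 − 150.9 = 36.9.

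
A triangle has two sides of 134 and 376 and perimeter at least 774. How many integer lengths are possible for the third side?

246

Triangle inequality: 242 < x < 510. Perimeter ≥ 774 gives x ≥ 774 − 134 − 376 = 264.
So 264 ≤ x < 510; integers 264 through 509: 246 values.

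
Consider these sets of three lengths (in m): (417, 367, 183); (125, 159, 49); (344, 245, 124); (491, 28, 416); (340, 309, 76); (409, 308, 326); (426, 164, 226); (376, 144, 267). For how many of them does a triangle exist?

6

(183,367,417): 183+367 > 417 → valid
(49,125,159): 49+125 > 159 → valid
(124,245,344): 124+245 > 344 → valid
(28,416,491): 28+416 ≤ 491 → not valid
(76,309,340): 76+309 > 340 → valid
(308,326,409): 308+326 > 409 → valid
(164,226,426): 164+226 ≤ 426 → not valid
(144,267,376): 144+267 > 376 → valid
6 of the 8 triples form a triangle.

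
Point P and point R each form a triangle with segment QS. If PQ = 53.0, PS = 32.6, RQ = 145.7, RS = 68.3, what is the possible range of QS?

From triangle PQS: |53.0 − 32.6| < QS < 53.0 + 32.6, i.e. 20.4 < QS < 85.6.
From triangle RQS: 77.4 < QS < 214.0.
Both must hold, so QS lies in the intersection.

77.4 < QS < 85.6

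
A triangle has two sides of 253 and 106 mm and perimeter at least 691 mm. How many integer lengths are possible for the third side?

27

Triangle inequality: 147 < x < 359. Perimeter ≥ 691 gives x ≥ 691 − 253 − 106 = 332.
So 332 ≤ x < 359; integers 332 through 358: 27 values.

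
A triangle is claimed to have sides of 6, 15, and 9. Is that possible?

The two shorter sides sum to 15, exactly equal to the longest side 15.
That gives only a degenerate (flat) triangle — the inequality must be strict.

No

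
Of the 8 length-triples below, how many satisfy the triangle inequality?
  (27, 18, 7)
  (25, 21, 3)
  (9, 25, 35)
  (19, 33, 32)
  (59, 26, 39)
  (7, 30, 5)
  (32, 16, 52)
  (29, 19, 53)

2

(7,18,27): 7+18 ≤ 27 → not valid
(3,21,25): 3+21 ≤ 25 → not valid
(9,25,35): 9+25 ≤ 35 → not valid
(19,32,33): 19+32 > 33 → valid
(26,39,59): 26+39 > 59 → valid
(5,7,30): 5+7 ≤ 30 → not valid
(16,32,52): 16+32 ≤ 52 → not valid
(19,29,53): 19+29 ≤ 53 → not valid
2 of the 8 triples form a triangle.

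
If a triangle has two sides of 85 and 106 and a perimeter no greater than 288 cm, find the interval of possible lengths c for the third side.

21 < c ≤ 97

Triangle inequality alone gives 21 < c < 191.
The perimeter condition gives c ≤ 288 − 85 − 106 = 97.
Intersecting the two: 21 < c ≤ 97.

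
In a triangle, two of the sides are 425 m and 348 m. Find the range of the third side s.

By the triangle inequality, s must be less than 425 + 348 = 773 and greater than |425 − 348| = 77.

77 < s < 773 (m)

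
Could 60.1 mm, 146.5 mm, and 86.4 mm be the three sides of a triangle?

The two shorter sides sum to 146.5, exactly equal to the longest side 146.5.
That gives only a degenerate (flat) triangle — the inequality must be strict.

No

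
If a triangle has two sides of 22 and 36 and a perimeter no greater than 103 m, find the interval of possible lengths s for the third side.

14 < s ≤ 45

Triangle inequality alone gives 14 < s < 58.
The perimeter condition gives s ≤ 103 − 22 − 36 = 45.
Intersecting the two: 14 < s ≤ 45.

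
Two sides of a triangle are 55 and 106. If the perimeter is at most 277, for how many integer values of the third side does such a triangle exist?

Triangle inequality: 51 < x < 161. Perimeter ≤ 277 gives x ≤ 277 − 55 − 106 = 116.
So 51 < x ≤ 116; integers 52 through 116: 65 values.

65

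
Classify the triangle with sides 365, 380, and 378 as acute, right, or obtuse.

Compare the square of the longest side to the sum of squares of the other two: 365² + 378² = 276109 > 144400 = 380².

acute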